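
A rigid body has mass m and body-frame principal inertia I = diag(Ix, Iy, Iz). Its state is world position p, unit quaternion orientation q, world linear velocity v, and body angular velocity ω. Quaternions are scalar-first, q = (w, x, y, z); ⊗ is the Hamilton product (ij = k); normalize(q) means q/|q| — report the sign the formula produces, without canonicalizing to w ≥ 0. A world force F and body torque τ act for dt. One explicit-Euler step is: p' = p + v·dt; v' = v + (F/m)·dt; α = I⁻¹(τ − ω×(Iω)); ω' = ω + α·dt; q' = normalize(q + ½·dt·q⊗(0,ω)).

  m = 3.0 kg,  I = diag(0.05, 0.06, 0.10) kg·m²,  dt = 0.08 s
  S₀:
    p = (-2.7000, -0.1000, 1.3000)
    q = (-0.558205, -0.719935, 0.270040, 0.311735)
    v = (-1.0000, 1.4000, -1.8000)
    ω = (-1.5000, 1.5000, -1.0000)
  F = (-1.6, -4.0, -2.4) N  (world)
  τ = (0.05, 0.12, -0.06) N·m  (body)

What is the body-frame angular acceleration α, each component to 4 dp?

α = (2.2000, 3.2500, -0.3750)

gyro term ω×Iω = (-0.0600, -0.0750, -0.0225)
α = I⁻¹(τ − ω×Iω) = (2.2000, 3.2500, -0.3750)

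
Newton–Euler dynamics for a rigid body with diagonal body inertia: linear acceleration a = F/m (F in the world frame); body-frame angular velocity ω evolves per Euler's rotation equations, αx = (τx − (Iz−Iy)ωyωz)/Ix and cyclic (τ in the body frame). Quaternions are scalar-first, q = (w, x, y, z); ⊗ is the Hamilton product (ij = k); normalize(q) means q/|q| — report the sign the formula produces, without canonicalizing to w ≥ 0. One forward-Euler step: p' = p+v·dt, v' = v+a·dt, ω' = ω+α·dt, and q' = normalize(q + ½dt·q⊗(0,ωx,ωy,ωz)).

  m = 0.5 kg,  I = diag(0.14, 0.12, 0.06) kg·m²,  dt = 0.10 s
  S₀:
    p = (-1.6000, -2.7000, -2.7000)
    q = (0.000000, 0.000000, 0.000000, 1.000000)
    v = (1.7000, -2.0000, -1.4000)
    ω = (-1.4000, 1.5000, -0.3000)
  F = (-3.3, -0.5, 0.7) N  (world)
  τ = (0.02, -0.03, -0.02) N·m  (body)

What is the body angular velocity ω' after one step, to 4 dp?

ω' = (-1.4050, 1.4470, -0.4033)

ω×(Iω) gyroscopic = (0.0270, 0.0336, 0.0420)
α = I⁻¹(τ − ω×Iω) = (-0.0500, -0.5300, -1.0333)
ω + α·dt = (-1.4050, 1.4470, -0.4033)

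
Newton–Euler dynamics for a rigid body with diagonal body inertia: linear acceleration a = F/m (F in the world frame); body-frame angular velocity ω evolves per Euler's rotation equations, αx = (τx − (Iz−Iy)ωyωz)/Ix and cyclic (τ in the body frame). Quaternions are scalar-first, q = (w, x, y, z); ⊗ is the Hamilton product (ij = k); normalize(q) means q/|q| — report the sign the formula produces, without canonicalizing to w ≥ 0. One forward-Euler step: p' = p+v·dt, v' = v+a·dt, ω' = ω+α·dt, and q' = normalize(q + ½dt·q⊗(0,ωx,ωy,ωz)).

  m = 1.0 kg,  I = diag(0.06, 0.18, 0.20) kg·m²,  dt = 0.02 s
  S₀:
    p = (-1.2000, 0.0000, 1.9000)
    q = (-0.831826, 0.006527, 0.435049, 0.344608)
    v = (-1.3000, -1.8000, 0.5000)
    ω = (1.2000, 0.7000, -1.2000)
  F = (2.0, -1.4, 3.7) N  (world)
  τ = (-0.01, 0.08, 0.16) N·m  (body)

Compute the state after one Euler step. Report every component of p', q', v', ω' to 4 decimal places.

ω×(Iω) gyroscopic = (-0.0168, 0.2016, 0.1008)
α = I⁻¹(τ − ω×Iω) = (0.1133, -0.6756, 0.2960)
ω' = ω + α·dt = (1.2023, 0.6865, -1.1941)
q⊗(0,ω) = (0.1011629, -1.7614756, -0.1609162, 0.4807013)
q' = normalize(q + ½dt·q⊗(0,ω)) = (-0.8307, -0.0111, 0.4334, 0.3494)
linear accel F/m = (2.0000, -1.4000, 3.7000)
new position p' = (-1.2260, -0.0360, 1.9100)
v + (F/m)dt = (-1.2600, -1.8280, 0.5740)

p' = (-1.2260, -0.0360, 1.9100)
q' = (-0.8307, -0.0111, 0.4334, 0.3494)
v' = (-1.2600, -1.8280, 0.5740)
ω' = (1.2023, 0.6865, -1.1941)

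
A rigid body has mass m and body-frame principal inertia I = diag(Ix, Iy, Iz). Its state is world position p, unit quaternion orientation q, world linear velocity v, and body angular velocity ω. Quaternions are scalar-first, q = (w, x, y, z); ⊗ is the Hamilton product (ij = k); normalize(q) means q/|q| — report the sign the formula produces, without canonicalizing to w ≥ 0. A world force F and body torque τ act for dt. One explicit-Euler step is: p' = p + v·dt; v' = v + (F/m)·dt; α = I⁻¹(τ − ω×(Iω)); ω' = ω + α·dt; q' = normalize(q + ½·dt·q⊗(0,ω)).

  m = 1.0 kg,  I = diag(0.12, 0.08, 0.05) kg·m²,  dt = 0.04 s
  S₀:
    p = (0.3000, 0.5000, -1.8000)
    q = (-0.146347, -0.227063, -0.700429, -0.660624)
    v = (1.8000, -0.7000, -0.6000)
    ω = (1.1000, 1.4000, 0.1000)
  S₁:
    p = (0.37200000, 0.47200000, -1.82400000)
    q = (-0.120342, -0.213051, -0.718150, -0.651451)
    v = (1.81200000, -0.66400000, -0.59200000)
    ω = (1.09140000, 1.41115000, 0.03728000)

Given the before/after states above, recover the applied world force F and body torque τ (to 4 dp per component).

ω₁ − ω₀ = (-0.00860000, 0.01115000, -0.06272000)
applied torque τ = (-0.0300, 0.0300, -0.1400)
Δv = v₁−v₀ = (0.01200000, 0.03600000, 0.00800000)
applied force F = (0.3000, 0.9000, 0.2000)

F = (0.3000, 0.9000, 0.2000)
τ = (-0.0300, 0.0300, -0.1400)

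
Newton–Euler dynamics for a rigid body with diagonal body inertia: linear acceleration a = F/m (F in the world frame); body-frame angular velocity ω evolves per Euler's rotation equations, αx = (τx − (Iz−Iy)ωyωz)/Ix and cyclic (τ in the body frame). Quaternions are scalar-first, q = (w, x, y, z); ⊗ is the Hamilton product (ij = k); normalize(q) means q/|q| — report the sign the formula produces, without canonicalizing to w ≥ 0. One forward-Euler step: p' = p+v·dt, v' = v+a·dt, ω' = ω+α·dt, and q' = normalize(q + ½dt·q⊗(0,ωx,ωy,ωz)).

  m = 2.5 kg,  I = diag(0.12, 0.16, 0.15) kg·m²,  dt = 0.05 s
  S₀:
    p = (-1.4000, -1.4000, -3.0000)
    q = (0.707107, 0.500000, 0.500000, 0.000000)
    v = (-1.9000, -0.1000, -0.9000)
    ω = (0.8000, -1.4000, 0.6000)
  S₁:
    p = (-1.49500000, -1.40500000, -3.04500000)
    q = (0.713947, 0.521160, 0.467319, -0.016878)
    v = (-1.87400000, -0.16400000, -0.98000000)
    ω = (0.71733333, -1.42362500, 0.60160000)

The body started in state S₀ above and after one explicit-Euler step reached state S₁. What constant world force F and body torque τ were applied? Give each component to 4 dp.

velocity change Δv = (0.02600000, -0.06400000, -0.08000000)
applied force F = (1.3000, -3.2000, -4.0000)
Δω = ω₁−ω₀ = (-0.08266667, -0.02362500, 0.00160000)
ω₀×(Iω₀) = (0.0084, -0.0144, -0.0448)
applied torque τ = (-0.1900, -0.0900, -0.0400)

F = (1.3000, -3.2000, -4.0000)
τ = (-0.1900, -0.0900, -0.0400)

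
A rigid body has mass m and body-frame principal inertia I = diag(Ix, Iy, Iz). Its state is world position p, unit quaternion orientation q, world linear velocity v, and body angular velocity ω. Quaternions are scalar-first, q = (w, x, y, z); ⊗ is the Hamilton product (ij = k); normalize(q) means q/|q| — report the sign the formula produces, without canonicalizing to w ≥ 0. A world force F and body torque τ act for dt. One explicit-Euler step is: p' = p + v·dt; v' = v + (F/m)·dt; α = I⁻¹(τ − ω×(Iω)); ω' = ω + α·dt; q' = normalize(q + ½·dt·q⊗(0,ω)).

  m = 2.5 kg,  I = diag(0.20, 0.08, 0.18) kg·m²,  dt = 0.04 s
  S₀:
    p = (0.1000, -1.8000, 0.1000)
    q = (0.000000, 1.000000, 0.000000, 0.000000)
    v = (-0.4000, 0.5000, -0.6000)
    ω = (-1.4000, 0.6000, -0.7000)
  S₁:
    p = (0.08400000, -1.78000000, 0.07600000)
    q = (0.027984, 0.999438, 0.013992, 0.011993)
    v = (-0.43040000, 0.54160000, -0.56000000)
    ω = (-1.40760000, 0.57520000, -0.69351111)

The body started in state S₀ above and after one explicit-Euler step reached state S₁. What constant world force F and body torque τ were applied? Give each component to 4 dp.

F = (-1.9000, 2.6000, 2.5000)
τ = (-0.0800, -0.0300, 0.1300)

Δω = ω₁−ω₀ = (-0.00760000, -0.02480000, 0.00648889)
I·α + gyro = (-0.0800, -0.0300, 0.1300)
Δv = v₁−v₀ = (-0.03040000, 0.04160000, 0.04000000)
applied force F = (-1.9000, 2.6000, 2.5000)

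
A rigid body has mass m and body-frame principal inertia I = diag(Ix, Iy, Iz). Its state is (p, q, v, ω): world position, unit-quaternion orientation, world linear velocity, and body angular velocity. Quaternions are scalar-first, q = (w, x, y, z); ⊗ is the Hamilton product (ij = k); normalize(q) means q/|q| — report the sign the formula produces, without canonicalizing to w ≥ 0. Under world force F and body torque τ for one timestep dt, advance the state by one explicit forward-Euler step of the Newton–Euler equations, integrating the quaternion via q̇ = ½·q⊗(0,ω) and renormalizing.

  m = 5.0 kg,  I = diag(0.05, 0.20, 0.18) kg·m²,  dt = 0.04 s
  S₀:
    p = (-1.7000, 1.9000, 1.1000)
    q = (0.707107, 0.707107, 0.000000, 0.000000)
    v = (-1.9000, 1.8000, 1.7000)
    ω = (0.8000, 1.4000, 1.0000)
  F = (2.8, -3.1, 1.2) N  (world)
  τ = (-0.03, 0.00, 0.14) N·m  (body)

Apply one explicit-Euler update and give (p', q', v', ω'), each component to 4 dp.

(τ − ω×Iω)/I = (-0.0400, 0.5200, -0.1556)
new body rate ω' = (0.7984, 1.4208, 0.9938)
q⊗(0,ω) = (-0.5656856, 0.5656856, 0.2828428, 1.6970568)
updated quaternion q' = (0.6953, 0.7179, 0.0057, 0.0339)
p' = p + v·dt = (-1.7760, 1.9720, 1.1680)
v + (F/m)dt = (-1.8776, 1.7752, 1.7096)

p' = (-1.7760, 1.9720, 1.1680)
q' = (0.6953, 0.7179, 0.0057, 0.0339)
v' = (-1.8776, 1.7752, 1.7096)
ω' = (0.7984, 1.4208, 0.9938)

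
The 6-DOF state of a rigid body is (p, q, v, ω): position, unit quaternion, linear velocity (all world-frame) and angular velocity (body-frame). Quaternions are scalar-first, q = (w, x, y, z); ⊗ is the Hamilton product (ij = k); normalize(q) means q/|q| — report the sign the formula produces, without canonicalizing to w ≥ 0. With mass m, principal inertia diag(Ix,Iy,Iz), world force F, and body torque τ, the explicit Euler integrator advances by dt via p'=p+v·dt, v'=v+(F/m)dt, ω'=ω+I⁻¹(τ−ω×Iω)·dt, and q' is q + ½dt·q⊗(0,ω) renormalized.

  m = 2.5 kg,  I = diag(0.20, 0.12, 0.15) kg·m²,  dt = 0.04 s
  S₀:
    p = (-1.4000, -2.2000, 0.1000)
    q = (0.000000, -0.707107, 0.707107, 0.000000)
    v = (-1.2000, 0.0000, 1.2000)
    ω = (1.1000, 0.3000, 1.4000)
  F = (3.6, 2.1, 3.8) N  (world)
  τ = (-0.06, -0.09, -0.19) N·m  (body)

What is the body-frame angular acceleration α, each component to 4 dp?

gyro term ω×Iω = (0.0126, 0.0770, -0.0264)
α = I⁻¹(τ − ω×Iω) = (-0.3630, -1.3917, -1.0907)

α = (-0.3630, -1.3917, -1.0907)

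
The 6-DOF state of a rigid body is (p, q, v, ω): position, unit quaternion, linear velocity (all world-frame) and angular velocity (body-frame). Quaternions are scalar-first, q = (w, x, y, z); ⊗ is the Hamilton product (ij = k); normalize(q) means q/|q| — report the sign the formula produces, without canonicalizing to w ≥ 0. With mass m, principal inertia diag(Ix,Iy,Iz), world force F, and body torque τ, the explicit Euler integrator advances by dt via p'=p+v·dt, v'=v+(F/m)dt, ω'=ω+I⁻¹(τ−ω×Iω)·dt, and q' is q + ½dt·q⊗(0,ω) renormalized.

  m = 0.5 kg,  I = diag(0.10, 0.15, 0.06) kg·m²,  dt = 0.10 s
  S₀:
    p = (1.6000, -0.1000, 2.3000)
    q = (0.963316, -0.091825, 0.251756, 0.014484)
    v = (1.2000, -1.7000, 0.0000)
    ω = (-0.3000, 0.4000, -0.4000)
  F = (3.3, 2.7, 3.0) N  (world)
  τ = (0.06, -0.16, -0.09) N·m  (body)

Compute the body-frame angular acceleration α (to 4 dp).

ω×(Iω) gyroscopic = (0.0144, 0.0048, -0.0060)
α = I⁻¹(τ − ω×Iω) = (0.4560, -1.0987, -1.4000)

α = (0.4560, -1.0987, -1.4000)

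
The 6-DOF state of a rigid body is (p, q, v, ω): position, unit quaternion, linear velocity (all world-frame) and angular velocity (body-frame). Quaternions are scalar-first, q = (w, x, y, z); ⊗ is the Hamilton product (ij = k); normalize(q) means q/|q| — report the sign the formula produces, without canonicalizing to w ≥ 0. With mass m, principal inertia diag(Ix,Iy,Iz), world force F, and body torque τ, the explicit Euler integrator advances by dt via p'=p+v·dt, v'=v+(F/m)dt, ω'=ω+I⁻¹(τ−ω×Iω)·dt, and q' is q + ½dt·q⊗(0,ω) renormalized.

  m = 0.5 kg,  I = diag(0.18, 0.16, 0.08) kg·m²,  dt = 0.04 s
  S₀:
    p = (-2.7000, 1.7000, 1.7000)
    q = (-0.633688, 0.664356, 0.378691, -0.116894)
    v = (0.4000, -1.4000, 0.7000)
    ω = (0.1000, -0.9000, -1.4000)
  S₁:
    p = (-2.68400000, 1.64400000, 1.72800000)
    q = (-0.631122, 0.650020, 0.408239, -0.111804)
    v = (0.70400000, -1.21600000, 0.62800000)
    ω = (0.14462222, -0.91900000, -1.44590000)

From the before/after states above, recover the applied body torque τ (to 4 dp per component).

ω₁ − ω₀ = (0.04462222, -0.01900000, -0.04590000)
applied torque τ = (0.1000, -0.0900, -0.0900)

τ = (0.1000, -0.0900, -0.0900)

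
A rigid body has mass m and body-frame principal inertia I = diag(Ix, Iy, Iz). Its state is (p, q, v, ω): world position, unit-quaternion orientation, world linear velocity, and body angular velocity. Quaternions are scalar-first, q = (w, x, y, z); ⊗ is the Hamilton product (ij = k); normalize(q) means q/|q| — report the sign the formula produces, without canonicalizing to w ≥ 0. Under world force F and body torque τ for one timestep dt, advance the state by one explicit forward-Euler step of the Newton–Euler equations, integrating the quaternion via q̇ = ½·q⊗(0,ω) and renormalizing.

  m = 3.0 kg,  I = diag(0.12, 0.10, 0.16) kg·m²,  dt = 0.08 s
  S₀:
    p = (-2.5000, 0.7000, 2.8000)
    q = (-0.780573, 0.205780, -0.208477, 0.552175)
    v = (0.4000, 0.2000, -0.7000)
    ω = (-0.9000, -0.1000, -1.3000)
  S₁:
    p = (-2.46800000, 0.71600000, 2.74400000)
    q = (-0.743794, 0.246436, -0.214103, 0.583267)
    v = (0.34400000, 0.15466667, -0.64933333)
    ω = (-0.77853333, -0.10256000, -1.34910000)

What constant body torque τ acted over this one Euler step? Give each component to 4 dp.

τ = (0.1900, -0.0500, -0.1000)

rate change Δω = (0.12146667, -0.00256000, -0.04910000)
ω₀×(Iω₀) = (0.0078, -0.0468, -0.0018)
applied torque τ = (0.1900, -0.0500, -0.1000)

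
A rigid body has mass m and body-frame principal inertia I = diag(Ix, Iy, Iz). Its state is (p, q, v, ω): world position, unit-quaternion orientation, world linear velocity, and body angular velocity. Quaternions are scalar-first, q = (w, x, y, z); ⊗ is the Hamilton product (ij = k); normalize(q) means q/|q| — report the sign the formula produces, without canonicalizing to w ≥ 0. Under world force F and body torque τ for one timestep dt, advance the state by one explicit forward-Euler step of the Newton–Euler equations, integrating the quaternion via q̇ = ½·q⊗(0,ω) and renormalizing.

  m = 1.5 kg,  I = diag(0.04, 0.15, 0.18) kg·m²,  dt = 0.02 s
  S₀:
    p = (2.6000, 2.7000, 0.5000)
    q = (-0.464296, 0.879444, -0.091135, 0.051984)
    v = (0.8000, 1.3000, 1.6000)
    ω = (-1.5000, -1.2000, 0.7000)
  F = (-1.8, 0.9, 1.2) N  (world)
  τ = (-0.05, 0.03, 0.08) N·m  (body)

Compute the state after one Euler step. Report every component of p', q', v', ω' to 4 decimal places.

precession coupling ω×(Iω) = (-0.0252, 0.1470, 0.1980)
(τ − ω×Iω)/I = (-0.6200, -0.7800, -0.6556)
ω' = ω + α·dt = (-1.5124, -1.2156, 0.6869)
q⊗(0,ω) = (1.1734152, 0.6950303, -0.1364316, -1.5170425)
updated quaternion q' = (-0.4525, 0.8862, -0.0925, 0.0368)
a = F/m = (-1.2000, 0.6000, 0.8000)
new position p' = (2.6160, 2.7260, 0.5320)
new velocity v' = (0.7760, 1.3120, 1.6160)

p' = (2.6160, 2.7260, 0.5320)
q' = (-0.4525, 0.8862, -0.0925, 0.0368)
v' = (0.7760, 1.3120, 1.6160)
ω' = (-1.5124, -1.2156, 0.6869)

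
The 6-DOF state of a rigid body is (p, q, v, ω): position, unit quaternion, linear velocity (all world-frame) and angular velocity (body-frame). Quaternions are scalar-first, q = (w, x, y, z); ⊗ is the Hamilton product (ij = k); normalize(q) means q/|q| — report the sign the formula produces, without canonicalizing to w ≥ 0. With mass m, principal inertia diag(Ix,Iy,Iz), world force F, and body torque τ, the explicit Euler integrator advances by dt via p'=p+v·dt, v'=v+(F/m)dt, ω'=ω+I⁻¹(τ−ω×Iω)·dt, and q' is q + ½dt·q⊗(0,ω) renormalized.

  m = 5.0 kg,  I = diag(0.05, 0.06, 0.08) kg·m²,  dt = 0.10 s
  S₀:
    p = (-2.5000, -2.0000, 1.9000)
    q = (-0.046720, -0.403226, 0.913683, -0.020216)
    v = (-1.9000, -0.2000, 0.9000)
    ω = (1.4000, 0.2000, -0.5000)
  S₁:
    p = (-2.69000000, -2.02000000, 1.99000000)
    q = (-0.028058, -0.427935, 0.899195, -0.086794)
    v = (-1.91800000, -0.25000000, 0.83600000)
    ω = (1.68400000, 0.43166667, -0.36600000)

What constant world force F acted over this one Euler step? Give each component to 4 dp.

F = (-0.9000, -2.5000, -3.2000)

velocity change Δv = (-0.01800000, -0.05000000, -0.06400000)
applied force F = (-0.9000, -2.5000, -3.2000)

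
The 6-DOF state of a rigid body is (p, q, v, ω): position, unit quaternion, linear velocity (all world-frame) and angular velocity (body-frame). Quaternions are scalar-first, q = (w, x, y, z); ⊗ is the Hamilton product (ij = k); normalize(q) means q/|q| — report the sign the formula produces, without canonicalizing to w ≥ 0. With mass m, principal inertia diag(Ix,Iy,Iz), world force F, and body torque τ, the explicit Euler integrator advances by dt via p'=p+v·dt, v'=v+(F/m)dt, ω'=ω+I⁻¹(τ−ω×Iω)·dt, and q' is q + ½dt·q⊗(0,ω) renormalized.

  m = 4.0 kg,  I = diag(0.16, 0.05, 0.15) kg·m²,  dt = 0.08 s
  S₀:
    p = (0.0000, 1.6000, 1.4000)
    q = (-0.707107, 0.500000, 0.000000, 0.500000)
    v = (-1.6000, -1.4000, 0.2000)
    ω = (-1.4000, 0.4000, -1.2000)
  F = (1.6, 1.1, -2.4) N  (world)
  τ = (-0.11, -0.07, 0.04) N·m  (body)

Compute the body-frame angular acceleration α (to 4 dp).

α = (-0.3875, -1.7360, -0.1440)

precession coupling ω×(Iω) = (-0.0480, 0.0168, 0.0616)
α = I⁻¹(τ − ω×Iω) = (-0.3875, -1.7360, -0.1440)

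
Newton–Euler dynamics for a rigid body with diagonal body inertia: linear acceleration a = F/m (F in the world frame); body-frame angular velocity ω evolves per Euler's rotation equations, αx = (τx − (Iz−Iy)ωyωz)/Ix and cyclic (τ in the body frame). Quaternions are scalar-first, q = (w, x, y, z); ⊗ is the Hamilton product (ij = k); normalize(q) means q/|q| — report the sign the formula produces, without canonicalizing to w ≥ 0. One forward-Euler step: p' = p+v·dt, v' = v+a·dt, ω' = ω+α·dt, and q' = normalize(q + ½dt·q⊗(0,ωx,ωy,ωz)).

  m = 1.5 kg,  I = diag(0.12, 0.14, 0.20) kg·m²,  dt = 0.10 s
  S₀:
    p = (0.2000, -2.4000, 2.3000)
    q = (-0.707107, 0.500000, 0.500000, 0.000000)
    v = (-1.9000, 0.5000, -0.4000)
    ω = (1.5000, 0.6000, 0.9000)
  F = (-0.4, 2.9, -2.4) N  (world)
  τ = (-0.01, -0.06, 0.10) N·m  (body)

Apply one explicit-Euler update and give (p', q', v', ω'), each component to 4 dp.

p + v·dt = (0.0100, -2.3500, 2.2600)
new velocity v' = (-1.9267, 0.6933, -0.5600)
angular accel α = (-0.3533, 0.3429, 0.4100)
ω' = ω + α·dt = (1.4647, 0.6343, 0.9410)
Hamilton product q⊗(0,ω) = (-1.0500000, -0.6106605, -0.8742642, -1.0863963)
updated quaternion q' = (-0.7564, 0.4675, 0.4543, -0.0541)

p' = (0.0100, -2.3500, 2.2600)
q' = (-0.7564, 0.4675, 0.4543, -0.0541)
v' = (-1.9267, 0.6933, -0.5600)
ω' = (1.4647, 0.6343, 0.9410)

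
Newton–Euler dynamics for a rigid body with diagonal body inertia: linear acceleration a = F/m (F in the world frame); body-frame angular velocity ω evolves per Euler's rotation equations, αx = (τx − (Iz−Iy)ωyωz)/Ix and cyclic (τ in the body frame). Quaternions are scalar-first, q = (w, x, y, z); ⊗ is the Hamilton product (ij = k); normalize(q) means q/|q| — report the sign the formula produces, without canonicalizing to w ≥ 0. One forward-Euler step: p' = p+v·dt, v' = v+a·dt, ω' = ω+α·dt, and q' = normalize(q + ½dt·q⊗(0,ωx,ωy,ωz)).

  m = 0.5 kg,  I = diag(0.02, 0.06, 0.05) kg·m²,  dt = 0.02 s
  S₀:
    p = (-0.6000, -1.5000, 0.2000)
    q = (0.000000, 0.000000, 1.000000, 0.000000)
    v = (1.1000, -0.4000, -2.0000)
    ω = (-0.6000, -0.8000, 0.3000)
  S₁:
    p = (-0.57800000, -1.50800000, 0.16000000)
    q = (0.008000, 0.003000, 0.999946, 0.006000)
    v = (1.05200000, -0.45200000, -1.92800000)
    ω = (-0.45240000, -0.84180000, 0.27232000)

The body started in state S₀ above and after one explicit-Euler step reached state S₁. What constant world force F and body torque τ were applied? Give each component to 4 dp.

F = (-1.2000, -1.3000, 1.8000)
τ = (0.1500, -0.1200, -0.0500)

rate change Δω = (0.14760000, -0.04180000, -0.02768000)
I·α + gyro = (0.1500, -0.1200, -0.0500)
Δv = v₁−v₀ = (-0.04800000, -0.05200000, 0.07200000)
applied force F = (-1.2000, -1.3000, 1.8000)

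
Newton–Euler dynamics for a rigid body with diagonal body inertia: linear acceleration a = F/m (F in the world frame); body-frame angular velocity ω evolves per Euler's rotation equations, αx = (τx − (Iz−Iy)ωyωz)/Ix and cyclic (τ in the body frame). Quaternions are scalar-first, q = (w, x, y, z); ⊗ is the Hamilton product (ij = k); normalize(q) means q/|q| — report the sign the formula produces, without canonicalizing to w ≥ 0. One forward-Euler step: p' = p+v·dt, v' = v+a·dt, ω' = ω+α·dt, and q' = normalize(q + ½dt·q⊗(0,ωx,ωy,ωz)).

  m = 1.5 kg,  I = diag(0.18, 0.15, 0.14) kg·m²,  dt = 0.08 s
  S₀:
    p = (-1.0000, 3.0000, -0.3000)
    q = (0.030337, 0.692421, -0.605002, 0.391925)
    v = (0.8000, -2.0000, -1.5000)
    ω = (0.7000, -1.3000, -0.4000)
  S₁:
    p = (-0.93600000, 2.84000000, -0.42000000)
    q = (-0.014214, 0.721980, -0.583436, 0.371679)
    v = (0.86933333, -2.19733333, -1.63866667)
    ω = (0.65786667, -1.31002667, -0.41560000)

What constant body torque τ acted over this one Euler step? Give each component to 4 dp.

τ = (-0.1000, -0.0300, 0.0000)

Δω = ω₁−ω₀ = (-0.04213333, -0.01002667, -0.01560000)
ω₀×(Iω₀) = (-0.0052, -0.0112, 0.0273)
τ = I·(Δω/dt) + ω₀×(Iω₀) = (-0.1000, -0.0300, 0.0000)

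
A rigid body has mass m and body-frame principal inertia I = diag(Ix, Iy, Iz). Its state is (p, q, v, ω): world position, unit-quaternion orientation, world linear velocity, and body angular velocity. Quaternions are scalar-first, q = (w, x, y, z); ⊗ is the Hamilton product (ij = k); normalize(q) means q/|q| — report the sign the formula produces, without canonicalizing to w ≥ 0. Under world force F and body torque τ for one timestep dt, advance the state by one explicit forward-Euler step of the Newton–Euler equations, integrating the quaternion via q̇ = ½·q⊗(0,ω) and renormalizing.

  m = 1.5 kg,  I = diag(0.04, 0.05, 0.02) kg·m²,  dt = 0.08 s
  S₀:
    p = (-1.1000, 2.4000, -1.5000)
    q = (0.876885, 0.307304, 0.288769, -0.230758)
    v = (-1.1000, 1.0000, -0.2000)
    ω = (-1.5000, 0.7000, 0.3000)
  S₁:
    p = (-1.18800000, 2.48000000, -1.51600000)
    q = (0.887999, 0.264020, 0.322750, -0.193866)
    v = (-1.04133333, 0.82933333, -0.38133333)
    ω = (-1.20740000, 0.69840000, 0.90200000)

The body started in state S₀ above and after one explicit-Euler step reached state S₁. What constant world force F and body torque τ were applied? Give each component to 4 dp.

F = (1.1000, -3.2000, -3.4000)
τ = (0.1400, -0.0100, 0.1400)

Δω = ω₁−ω₀ = (0.29260000, -0.00160000, 0.60200000)
applied torque τ = (0.1400, -0.0100, 0.1400)
Δv = v₁−v₀ = (0.05866667, -0.17066667, -0.18133333)
applied force F = (1.1000, -3.2000, -3.4000)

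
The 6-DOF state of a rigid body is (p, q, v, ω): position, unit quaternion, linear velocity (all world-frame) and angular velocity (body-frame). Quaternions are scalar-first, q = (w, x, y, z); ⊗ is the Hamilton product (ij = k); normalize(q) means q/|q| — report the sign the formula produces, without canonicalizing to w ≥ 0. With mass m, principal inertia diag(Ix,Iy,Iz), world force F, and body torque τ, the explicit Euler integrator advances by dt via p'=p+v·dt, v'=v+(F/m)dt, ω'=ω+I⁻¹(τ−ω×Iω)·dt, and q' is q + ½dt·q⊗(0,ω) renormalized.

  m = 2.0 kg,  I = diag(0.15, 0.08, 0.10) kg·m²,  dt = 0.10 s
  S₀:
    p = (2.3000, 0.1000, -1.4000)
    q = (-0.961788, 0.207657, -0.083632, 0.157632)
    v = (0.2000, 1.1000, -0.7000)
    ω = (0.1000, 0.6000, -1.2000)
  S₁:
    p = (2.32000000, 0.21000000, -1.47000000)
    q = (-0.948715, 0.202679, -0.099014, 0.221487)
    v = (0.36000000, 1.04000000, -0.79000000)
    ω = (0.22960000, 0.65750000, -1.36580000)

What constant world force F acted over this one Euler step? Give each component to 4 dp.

F = (3.2000, -1.2000, -1.8000)

v₁ − v₀ = (0.16000000, -0.06000000, -0.09000000)
m·(v₁−v₀)/dt = (3.2000, -1.2000, -1.8000)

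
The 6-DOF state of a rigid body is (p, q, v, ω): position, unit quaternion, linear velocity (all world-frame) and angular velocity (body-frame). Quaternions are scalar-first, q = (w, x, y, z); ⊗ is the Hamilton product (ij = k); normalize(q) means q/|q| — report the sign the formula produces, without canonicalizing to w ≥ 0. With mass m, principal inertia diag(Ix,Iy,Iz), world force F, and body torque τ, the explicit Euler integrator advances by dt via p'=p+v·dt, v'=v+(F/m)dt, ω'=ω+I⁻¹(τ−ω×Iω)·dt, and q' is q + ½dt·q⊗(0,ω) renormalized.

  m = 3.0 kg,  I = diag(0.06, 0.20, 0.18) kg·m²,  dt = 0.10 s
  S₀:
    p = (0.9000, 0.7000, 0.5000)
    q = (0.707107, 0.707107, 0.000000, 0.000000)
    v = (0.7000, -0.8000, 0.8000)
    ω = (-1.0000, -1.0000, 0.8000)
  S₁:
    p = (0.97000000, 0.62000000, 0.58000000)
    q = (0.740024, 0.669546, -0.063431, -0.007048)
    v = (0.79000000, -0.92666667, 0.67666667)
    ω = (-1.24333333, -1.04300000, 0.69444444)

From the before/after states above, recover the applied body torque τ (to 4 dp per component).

τ = (-0.1300, 0.0100, -0.0500)

Δω = ω₁−ω₀ = (-0.24333333, -0.04300000, -0.10555556)
gyro term ω₀×Iω₀ = (0.0160, 0.0960, 0.1400)
applied torque τ = (-0.1300, 0.0100, -0.0500)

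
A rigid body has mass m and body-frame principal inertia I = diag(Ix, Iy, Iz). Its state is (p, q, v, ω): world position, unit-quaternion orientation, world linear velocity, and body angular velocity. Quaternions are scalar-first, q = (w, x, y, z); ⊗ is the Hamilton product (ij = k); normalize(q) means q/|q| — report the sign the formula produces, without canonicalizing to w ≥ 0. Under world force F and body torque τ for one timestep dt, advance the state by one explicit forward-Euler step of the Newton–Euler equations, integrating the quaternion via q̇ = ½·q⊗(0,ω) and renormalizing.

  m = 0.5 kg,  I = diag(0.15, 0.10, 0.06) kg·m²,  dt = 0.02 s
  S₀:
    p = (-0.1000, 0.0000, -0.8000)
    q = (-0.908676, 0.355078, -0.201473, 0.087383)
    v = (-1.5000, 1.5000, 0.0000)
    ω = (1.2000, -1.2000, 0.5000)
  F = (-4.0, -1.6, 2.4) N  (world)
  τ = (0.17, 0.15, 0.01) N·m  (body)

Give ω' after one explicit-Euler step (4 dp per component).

α = I⁻¹(τ − ω×Iω) = (0.9733, 0.9600, -1.0333)
ω + α·dt = (1.2195, -1.1808, 0.4793)

ω' = (1.2195, -1.1808, 0.4793)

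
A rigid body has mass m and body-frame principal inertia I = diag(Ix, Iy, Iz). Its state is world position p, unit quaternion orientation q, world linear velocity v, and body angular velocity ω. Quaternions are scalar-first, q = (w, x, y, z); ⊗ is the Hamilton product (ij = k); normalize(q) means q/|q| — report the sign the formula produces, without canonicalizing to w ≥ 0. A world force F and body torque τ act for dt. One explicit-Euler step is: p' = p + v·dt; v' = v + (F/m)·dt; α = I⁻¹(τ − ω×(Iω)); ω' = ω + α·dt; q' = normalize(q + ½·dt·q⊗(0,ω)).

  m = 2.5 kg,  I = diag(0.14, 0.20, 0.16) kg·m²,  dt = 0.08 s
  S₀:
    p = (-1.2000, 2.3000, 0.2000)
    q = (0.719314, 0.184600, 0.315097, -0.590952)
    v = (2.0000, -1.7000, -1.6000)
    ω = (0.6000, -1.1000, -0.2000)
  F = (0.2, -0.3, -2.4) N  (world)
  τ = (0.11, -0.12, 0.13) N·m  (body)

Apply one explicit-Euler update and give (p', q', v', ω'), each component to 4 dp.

a = F/m = (0.0800, -0.1200, -0.9600)
p' = p + v·dt = (-1.0400, 2.1640, 0.0720)
v' = v + a·dt = (2.0064, -1.7096, -1.6768)
ω×(Iω) gyroscopic = (-0.0088, 0.0024, -0.0396)
angular accel α = (0.8486, -0.6120, 1.0600)
new body rate ω' = (0.6679, -1.1490, -0.1152)
q⊗(0,ω) = (0.1176563, -0.2814782, -1.1088966, -0.5359810)
q + ½dt·q⊗(0,ω), renormalized = (0.7231, 0.1731, 0.2704, -0.6116)

p' = (-1.0400, 2.1640, 0.0720)
q' = (0.7231, 0.1731, 0.2704, -0.6116)
v' = (2.0064, -1.7096, -1.6768)
ω' = (0.6679, -1.1490, -0.1152)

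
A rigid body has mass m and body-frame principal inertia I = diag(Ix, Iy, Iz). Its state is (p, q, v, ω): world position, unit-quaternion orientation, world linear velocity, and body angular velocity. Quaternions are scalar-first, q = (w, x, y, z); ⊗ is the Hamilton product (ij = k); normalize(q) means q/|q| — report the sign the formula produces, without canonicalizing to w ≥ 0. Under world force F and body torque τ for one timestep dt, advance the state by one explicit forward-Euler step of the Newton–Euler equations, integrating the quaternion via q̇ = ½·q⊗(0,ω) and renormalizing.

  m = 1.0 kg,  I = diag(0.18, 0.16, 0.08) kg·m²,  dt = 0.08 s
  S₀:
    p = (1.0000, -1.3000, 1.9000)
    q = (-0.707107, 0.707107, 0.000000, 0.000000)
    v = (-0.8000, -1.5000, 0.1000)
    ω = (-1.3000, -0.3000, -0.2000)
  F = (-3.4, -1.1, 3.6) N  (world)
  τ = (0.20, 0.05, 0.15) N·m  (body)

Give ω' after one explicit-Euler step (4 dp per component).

ω' = (-1.2090, -0.2880, -0.0422)

ω×(Iω) gyroscopic = (-0.0048, 0.0260, -0.0078)
(τ − ω×Iω)/I = (1.1378, 0.1500, 1.9725)
ω + α·dt = (-1.2090, -0.2880, -0.0422)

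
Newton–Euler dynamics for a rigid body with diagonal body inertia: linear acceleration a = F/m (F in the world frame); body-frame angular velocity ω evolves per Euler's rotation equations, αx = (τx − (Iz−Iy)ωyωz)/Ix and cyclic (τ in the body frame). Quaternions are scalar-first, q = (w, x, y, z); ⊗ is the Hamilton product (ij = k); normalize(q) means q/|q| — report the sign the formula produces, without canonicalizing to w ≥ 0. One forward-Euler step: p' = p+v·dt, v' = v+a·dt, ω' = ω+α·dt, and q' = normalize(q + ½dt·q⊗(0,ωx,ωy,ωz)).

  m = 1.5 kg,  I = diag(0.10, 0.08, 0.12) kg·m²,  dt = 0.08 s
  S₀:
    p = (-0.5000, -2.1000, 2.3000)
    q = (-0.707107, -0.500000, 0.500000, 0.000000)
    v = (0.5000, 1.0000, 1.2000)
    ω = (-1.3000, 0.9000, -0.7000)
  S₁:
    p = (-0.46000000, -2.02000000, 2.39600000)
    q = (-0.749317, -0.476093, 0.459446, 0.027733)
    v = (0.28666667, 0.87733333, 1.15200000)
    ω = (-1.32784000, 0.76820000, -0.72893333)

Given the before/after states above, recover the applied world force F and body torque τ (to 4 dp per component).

rate change Δω = (-0.02784000, -0.13180000, -0.02893333)
τ = I·(Δω/dt) + ω₀×(Iω₀) = (-0.0600, -0.1500, -0.0200)
Δv = v₁−v₀ = (-0.21333333, -0.12266667, -0.04800000)
m·(v₁−v₀)/dt = (-4.0000, -2.3000, -0.9000)

F = (-4.0000, -2.3000, -0.9000)
τ = (-0.0600, -0.1500, -0.0200)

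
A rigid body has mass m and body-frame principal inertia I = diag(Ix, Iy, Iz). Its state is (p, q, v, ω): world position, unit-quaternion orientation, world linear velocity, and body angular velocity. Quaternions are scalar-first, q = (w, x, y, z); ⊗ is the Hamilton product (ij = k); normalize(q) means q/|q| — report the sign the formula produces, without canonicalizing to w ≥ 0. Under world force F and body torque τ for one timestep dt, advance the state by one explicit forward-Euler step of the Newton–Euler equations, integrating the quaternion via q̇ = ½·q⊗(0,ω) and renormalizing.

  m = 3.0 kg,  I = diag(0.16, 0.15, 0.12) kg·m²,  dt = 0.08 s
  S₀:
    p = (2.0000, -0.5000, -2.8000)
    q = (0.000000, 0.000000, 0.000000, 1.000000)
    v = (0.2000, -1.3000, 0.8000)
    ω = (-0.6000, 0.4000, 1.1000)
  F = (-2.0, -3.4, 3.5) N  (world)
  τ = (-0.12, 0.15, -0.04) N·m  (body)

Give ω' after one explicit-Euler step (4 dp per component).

(τ − ω×Iω)/I = (-0.6675, 1.1760, -0.3533)
ω + α·dt = (-0.6534, 0.4941, 1.0717)

ω' = (-0.6534, 0.4941, 1.0717)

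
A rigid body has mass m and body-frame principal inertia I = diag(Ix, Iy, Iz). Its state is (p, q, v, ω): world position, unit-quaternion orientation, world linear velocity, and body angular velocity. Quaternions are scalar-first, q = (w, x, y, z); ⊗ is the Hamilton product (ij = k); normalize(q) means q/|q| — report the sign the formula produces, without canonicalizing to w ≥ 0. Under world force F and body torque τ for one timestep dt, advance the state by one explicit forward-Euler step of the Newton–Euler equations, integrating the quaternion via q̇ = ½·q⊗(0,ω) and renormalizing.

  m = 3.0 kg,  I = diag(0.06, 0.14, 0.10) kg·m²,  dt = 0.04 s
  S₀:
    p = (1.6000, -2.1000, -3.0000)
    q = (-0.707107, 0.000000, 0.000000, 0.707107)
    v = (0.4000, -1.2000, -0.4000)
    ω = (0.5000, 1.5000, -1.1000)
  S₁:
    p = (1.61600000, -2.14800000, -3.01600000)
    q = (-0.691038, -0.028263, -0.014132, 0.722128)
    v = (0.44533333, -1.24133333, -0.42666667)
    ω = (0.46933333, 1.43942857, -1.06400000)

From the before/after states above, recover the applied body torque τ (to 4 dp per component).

τ = (0.0200, -0.1900, 0.1500)

Δω = ω₁−ω₀ = (-0.03066667, -0.06057143, 0.03600000)
gyro term ω₀×Iω₀ = (0.0660, 0.0220, 0.0600)
I·α + gyro = (0.0200, -0.1900, 0.1500)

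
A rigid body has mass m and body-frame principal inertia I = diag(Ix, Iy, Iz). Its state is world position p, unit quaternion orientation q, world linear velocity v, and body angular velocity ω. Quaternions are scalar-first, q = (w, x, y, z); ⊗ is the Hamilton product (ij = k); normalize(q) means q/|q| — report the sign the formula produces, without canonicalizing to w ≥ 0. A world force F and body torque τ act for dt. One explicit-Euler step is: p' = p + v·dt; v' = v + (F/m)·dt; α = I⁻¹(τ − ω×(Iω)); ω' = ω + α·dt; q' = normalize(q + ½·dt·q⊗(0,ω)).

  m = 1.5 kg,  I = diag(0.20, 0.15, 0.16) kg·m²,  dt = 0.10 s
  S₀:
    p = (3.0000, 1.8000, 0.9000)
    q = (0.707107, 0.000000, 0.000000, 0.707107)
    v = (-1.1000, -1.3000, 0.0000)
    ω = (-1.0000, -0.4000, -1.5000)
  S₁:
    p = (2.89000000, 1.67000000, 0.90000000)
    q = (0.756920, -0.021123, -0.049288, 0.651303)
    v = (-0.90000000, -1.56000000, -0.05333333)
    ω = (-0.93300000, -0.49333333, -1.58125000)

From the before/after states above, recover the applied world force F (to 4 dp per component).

Δv = v₁−v₀ = (0.20000000, -0.26000000, -0.05333333)
F = m·Δv/dt = (3.0000, -3.9000, -0.8000)

F = (3.0000, -3.9000, -0.8000)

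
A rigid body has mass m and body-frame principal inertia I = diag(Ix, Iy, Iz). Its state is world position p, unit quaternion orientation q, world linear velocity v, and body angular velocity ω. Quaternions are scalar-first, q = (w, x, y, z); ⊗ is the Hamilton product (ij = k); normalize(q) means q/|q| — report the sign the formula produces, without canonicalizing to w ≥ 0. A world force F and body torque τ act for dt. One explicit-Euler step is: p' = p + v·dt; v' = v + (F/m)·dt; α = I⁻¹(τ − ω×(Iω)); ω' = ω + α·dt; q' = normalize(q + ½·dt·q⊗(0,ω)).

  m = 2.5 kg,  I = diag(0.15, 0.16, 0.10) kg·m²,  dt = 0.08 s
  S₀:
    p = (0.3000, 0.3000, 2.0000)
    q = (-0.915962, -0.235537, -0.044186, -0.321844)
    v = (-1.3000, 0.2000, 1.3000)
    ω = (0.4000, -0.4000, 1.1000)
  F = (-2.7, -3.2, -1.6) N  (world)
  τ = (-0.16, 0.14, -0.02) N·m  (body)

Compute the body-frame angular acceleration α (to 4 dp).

precession coupling ω×(Iω) = (0.0264, 0.0220, -0.0016)
angular accel α = (-1.2427, 0.7375, -0.1840)

α = (-1.2427, 0.7375, -0.1840)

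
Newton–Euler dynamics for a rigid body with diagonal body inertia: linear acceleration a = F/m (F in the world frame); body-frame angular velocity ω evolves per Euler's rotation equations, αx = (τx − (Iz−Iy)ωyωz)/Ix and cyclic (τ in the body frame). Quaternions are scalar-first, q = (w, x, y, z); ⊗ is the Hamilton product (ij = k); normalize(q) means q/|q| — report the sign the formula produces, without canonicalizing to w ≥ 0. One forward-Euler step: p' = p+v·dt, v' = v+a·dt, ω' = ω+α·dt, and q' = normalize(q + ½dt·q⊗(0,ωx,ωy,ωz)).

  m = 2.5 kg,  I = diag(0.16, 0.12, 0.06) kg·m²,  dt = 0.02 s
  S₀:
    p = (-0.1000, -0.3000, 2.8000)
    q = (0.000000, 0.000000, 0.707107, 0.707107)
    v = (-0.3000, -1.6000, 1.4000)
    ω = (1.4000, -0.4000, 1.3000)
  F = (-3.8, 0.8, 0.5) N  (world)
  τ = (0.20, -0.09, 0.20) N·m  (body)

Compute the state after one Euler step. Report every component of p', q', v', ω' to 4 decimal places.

angular accel α = (1.0550, -2.2667, 2.9600)
ω + α·dt = (1.4211, -0.4453, 1.3592)
2q̇ = q⊗(0,ω) = (-0.6363963, 1.2020819, 0.9899498, -0.9899498)
updated quaternion q' = (-0.0064, 0.0120, 0.7169, 0.6971)
a = (-1.5200, 0.3200, 0.2000)
p + v·dt = (-0.1060, -0.3320, 2.8280)
v + (F/m)dt = (-0.3304, -1.5936, 1.4040)

p' = (-0.1060, -0.3320, 2.8280)
q' = (-0.0064, 0.0120, 0.7169, 0.6971)
v' = (-0.3304, -1.5936, 1.4040)
ω' = (1.4211, -0.4453, 1.3592)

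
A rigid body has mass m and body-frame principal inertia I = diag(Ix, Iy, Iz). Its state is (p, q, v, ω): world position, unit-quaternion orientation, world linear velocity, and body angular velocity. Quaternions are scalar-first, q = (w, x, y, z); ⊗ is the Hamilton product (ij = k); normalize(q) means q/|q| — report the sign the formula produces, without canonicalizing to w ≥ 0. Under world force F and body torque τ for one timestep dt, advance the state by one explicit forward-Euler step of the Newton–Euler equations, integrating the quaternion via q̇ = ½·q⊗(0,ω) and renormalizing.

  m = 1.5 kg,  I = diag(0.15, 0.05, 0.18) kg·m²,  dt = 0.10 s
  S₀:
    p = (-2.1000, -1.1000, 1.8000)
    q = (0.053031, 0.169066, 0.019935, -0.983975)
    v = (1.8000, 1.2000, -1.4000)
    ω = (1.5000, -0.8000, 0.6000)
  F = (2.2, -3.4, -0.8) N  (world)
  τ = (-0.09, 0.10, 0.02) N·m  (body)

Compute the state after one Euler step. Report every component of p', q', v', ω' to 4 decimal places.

p' = (-1.9200, -0.9800, 1.6600)
q' = (0.0704, 0.1337, -0.0608, -0.9866)
v' = (1.9467, 0.9733, -1.4533)
ω' = (1.4816, -0.5460, 0.5444)

precession coupling ω×(Iω) = (-0.0624, -0.0270, 0.1200)
α = I⁻¹(τ − ω×Iω) = (-0.1840, 2.5400, -0.5556)
ω + α·dt = (1.4816, -0.5460, 0.5444)
2q̇ = q⊗(0,ω) = (0.3527340, -0.6956725, -1.6198269, -0.1333367)
updated quaternion q' = (0.0704, 0.1337, -0.0608, -0.9866)
a = F/m = (1.4667, -2.2667, -0.5333)
new position p' = (-1.9200, -0.9800, 1.6600)
new velocity v' = (1.9467, 0.9733, -1.4533)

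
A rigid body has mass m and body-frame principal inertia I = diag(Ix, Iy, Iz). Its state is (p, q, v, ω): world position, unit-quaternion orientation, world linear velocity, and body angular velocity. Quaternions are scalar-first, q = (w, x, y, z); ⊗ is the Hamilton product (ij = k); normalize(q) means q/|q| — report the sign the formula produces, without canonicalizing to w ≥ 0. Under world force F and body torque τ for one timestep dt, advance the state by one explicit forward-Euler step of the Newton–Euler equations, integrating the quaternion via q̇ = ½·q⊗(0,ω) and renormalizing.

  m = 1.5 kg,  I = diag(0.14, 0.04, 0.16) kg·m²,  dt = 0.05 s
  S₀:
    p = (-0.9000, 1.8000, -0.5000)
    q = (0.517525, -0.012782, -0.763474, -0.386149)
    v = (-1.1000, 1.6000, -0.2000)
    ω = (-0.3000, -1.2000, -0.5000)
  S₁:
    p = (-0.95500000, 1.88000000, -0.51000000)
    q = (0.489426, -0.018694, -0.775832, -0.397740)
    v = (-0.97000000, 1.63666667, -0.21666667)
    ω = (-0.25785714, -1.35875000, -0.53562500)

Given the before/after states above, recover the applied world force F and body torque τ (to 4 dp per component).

velocity change Δv = (0.13000000, 0.03666667, -0.01666667)
F = m·Δv/dt = (3.9000, 1.1000, -0.5000)
rate change Δω = (0.04214286, -0.15875000, -0.03562500)
ω₀×(Iω₀) = (0.0720, -0.0030, -0.0360)
τ = I·(Δω/dt) + ω₀×(Iω₀) = (0.1900, -0.1300, -0.1500)

F = (3.9000, 1.1000, -0.5000)
τ = (0.1900, -0.1300, -0.1500)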